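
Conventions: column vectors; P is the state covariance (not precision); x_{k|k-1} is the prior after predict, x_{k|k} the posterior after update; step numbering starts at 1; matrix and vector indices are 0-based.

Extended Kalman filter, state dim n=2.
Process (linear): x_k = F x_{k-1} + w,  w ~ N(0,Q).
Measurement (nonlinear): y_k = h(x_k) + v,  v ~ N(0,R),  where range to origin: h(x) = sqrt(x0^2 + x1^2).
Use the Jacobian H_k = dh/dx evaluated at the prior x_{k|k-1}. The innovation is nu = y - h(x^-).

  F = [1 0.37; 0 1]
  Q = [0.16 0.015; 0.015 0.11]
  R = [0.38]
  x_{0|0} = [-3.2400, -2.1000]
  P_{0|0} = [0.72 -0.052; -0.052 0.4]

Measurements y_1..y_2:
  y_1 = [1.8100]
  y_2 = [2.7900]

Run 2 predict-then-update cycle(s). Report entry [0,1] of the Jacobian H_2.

H_jac[0,1] = -0.4527

step 1: x^-=[-4.0170, -2.1000]  P^-=[0.8963 0.1110; 0.1110 0.5100]  H_jac=[-0.8862 -0.4633]  S=[1.2845]  K=[-0.6584; -0.2605]  nu=[-2.7228]  x^+=[-2.2243, -1.3906]  P^+=[0.3395 -0.1093; -0.1093 0.4228]
step 2: x^-=[-2.7389, -1.3906]  P^-=[0.4764 0.0621; 0.0621 0.5328]  H_jac=[-0.8916 -0.4527]  S=[0.9182]  K=[-0.4933; -0.3230]  nu=[-0.2817]  x^+=[-2.5999, -1.2996]  P^+=[0.2530 -0.0842; -0.0842 0.4370]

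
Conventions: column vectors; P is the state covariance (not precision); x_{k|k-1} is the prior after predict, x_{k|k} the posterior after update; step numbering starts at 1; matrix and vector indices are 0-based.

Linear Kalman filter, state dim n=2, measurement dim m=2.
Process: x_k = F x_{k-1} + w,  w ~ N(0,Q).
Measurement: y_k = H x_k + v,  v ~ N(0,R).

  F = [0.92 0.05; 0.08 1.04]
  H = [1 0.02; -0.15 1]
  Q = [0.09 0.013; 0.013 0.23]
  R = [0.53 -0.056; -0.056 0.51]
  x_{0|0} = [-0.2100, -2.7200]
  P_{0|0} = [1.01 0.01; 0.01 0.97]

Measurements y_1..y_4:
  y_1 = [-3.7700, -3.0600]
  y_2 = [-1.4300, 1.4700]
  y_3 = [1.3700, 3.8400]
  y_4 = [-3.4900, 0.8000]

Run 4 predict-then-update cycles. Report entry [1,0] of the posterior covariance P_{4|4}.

P_post[1,0] = 0.0232

step 1: x^-=[-0.3292, -2.8456]  P^-=[0.9482 0.1474; 0.1474 1.2873]  S=[1.4846 -0.0255; -0.0255 1.7744]  K=[0.6409 0.0121; 0.1289 0.7149]  nu=[-3.3839, -0.2638]  x^+=[-2.5011, -3.4704]  P^+=[0.3386 0.0211; 0.0211 0.3605]
step 2: x^-=[-2.4745, -3.8093]  P^-=[0.3794 0.0769; 0.0769 0.6256]  S=[0.9127 -0.0237; -0.0237 1.1211]  K=[0.4181 0.0267; 0.1123 0.5501]  nu=[1.1207, 4.9081]  x^+=[-1.8750, -0.9834]  P^+=[0.2196 0.0231; 0.0231 0.2778]
step 3: x^-=[-1.7742, -1.1727]  P^-=[0.2787 0.0658; 0.0658 0.5357]  S=[0.8116 -0.0214; -0.0214 1.0322]  K=[0.3458 0.0305; 0.1079 0.5116]  nu=[3.1676, 4.7466]  x^+=[-0.5340, 1.5975]  P^+=[0.1811 0.0233; 0.0233 0.2584]
step 4: x^-=[-0.4114, 1.6187]  P^-=[0.2461 0.0622; 0.0622 0.5145]  S=[0.7788 -0.0206; -0.0206 1.0114]  K=[0.3184 0.0315; 0.1064 0.5017]  nu=[-3.1110, -0.8804]  x^+=[-1.4298, 0.8461]  P^+=[0.1665 0.0232; 0.0232 0.2534]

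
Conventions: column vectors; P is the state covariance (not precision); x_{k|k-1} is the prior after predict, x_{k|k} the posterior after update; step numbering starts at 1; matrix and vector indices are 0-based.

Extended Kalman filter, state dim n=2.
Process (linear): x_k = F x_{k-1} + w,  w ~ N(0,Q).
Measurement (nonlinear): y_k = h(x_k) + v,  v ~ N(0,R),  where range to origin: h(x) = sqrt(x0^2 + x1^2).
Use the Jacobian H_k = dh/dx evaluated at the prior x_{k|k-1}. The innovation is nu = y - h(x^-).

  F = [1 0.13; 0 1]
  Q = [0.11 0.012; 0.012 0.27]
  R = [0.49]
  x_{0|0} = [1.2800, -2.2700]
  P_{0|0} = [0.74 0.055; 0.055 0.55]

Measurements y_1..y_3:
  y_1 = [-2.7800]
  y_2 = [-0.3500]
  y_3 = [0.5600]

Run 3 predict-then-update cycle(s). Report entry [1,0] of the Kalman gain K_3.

K[1,0] = 0.0914

step 1: x^-=[0.9849, -2.2700]  P^-=[0.8736 0.1385; 0.1385 0.8200]  H_jac=[0.3980 -0.9174]  S=[1.2173]  K=[0.1813; -0.5727]  nu=[-5.2545]  x^+=[0.0325, 0.7390]  P^+=[0.8336 0.2649; 0.2649 0.4208]
step 2: x^-=[0.1285, 0.7390]  P^-=[1.0196 0.3316; 0.3316 0.6908]  H_jac=[0.1714 0.9852]  S=[1.3024]  K=[0.3850; 0.5662]  nu=[-1.1001]  x^+=[-0.2950, 0.1161]  P^+=[0.8266 0.0477; 0.0477 0.2733]
step 3: x^-=[-0.2799, 0.1161]  P^-=[0.9536 0.0952; 0.0952 0.5433]  H_jac=[-0.9236 0.3833]  S=[1.3159]  K=[-0.6416; 0.0914]  nu=[0.2570]  x^+=[-0.4447, 0.1396]  P^+=[0.4119 0.1724; 0.1724 0.5323]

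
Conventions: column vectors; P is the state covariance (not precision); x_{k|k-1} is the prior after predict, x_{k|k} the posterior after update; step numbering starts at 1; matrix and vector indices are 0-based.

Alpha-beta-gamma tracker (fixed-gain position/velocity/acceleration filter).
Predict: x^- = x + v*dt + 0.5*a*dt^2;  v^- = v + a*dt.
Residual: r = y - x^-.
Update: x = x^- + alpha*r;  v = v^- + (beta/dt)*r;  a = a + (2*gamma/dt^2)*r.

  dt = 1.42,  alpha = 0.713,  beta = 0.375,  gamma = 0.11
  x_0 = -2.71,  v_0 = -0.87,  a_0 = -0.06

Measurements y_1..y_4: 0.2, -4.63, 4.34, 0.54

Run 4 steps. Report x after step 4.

step 1: x_pred=-4.0059  r=4.2059  x^+=-1.0071  v^+=0.1555  a^+=0.3989
step 2: x_pred=-0.3841  r=-4.2459  x^+=-3.4114  v^+=-0.3993  a^+=-0.0644
step 3: x_pred=-4.0434  r=8.3834  x^+=1.9340  v^+=1.7232  a^+=0.8503
step 4: x_pred=5.2382  r=-4.6982  x^+=1.8884  v^+=1.6899  a^+=0.3377

x_post = 1.8884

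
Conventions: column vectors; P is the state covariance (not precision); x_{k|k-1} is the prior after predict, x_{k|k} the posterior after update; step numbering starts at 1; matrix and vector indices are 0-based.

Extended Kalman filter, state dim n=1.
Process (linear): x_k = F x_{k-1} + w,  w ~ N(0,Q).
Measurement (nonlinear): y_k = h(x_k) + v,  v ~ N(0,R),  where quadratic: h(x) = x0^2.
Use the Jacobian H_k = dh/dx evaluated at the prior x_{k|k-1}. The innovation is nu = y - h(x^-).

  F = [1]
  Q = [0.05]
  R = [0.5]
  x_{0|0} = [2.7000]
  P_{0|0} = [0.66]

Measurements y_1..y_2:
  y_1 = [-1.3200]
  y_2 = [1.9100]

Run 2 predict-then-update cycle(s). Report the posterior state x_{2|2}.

x_post = [1.2516]

step 1: x^-=[2.7000]  P^-=[0.7100]  H_jac=[5.4000]  S=[21.2036]  K=[0.1808]  nu=[-8.6100]  x^+=[1.1432]  P^+=[0.0167]
step 2: x^-=[1.1432]  P^-=[0.0667]  H_jac=[2.2863]  S=[0.8489]  K=[0.1798]  nu=[0.6032]  x^+=[1.2516]  P^+=[0.0393]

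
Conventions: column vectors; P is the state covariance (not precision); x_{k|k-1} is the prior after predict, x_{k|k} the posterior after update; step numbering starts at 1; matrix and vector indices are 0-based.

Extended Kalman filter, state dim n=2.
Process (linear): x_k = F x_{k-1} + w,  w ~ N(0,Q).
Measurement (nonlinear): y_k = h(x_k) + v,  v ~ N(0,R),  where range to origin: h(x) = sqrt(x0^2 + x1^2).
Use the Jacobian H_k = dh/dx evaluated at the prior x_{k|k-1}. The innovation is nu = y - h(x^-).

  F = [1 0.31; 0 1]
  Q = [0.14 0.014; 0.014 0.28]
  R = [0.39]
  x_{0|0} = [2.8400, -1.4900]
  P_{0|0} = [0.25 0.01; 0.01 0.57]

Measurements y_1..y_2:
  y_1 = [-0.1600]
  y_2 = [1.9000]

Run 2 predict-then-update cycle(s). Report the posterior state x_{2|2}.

x_post = [1.6005, -0.2709]

step 1: x^-=[2.3781, -1.4900]  P^-=[0.4510 0.2007; 0.2007 0.8500]  H_jac=[0.8474 -0.5309]  S=[0.7729]  K=[0.3566; -0.3639]  nu=[-2.9663]  x^+=[1.3203, -0.4106]  P^+=[0.3527 0.3010; 0.3010 0.7477]
step 2: x^-=[1.1930, -0.4106]  P^-=[0.7512 0.5468; 0.5468 1.0277]  H_jac=[0.9456 -0.3254]  S=[0.8339]  K=[0.6383; 0.2189]  nu=[0.6383]  x^+=[1.6005, -0.2709]  P^+=[0.4114 0.4302; 0.4302 0.9877]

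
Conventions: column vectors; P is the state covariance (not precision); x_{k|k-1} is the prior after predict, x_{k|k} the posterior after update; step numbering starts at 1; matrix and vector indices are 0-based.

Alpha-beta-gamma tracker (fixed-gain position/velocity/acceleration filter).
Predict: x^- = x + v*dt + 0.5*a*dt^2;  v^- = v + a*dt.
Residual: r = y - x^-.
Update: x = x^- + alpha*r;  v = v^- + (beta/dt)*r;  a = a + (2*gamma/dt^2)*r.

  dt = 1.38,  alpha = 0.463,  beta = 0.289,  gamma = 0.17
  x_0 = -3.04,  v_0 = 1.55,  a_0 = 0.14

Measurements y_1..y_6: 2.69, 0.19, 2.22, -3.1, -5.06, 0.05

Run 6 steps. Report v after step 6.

v_post = -6.2287

step 1: x_pred=-0.7677  r=3.4577  x^+=0.8332  v^+=2.4673  a^+=0.7573
step 2: x_pred=4.9592  r=-4.7692  x^+=2.7511  v^+=2.5136  a^+=-0.0942
step 3: x_pred=6.1302  r=-3.9102  x^+=4.3198  v^+=1.5648  a^+=-0.7923
step 4: x_pred=5.7249  r=-8.8249  x^+=1.6389  v^+=-1.3766  a^+=-2.3678
step 5: x_pred=-2.5154  r=-2.5446  x^+=-3.6935  v^+=-5.1771  a^+=-2.8221
step 6: x_pred=-13.5251  r=13.5751  x^+=-7.2398  v^+=-6.2287  a^+=-0.3985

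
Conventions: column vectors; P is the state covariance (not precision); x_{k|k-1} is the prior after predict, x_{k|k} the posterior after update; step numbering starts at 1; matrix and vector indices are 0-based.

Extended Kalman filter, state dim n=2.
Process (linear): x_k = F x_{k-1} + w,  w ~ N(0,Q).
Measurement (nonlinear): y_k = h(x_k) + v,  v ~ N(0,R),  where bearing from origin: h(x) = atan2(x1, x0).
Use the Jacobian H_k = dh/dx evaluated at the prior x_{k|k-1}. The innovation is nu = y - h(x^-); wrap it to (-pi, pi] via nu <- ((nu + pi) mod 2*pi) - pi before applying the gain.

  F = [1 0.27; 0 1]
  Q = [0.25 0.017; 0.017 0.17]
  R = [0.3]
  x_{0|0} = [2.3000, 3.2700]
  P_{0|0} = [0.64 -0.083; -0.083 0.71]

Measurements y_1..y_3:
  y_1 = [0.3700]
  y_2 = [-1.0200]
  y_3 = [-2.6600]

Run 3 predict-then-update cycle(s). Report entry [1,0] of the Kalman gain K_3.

K[1,0] = 0.3797

step 1: x^-=[3.1829, 3.2700]  P^-=[0.8969 0.1257; 0.1257 0.8800]  H_jac=[-0.1570 0.1528]  S=[0.3366]  K=[-0.3613; 0.3409]  nu=[-0.4289]  x^+=[3.3379, 3.1238]  P^+=[0.8530 0.1672; 0.1672 0.8409]
step 2: x^-=[4.1813, 3.1238]  P^-=[1.2546 0.4112; 0.4112 1.0109]  H_jac=[-0.1147 0.1535]  S=[0.3258]  K=[-0.2478; 0.3315]  nu=[-1.6616]  x^+=[4.5931, 2.5730]  P^+=[1.2346 0.4380; 0.4380 0.9751]
step 3: x^-=[5.2878, 2.5730]  P^-=[1.7921 0.7182; 0.7182 1.1451]  H_jac=[-0.0744 0.1529]  S=[0.3204]  K=[-0.0734; 0.3797]  nu=[-3.1129]  x^+=[5.5163, 1.3909]  P^+=[1.7904 0.7272; 0.7272 1.0989]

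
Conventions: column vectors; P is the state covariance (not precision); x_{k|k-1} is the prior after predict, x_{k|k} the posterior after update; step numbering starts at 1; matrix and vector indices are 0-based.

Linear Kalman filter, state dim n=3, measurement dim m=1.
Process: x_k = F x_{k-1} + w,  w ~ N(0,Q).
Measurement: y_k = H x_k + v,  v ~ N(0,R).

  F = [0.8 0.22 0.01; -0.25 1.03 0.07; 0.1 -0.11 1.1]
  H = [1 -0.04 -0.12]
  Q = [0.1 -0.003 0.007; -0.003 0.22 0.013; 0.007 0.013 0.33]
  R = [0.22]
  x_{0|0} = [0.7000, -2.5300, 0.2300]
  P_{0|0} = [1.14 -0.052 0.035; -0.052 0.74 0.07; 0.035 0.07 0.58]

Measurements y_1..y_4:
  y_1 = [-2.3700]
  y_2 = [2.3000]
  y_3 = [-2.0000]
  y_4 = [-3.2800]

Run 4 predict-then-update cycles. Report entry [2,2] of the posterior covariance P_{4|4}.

P_post[2,2] = 3.1052

step 1: x^-=[0.0057, -2.7648, 0.6013]  P^-=[0.8480 -0.0992 0.1378; -0.0992 1.1148 0.0079; 0.1378 0.0079 1.0441]  S=[1.0598]  K=[0.7883; -0.1366; 0.0115]  nu=[-2.4141]  x^+=[-1.8974, -2.4350, 0.5735]  P^+=[0.1894 0.0149 0.1282; 0.0149 1.0950 0.0096; 0.1282 0.0096 1.0439]
step 2: x^-=[-2.0479, -1.9936, 0.7090]  P^-=[0.2817 0.2265 0.1214; 0.2265 1.3879 -0.0570; 0.1214 -0.0570 1.6338]  S=[0.4796]  K=[0.5380; 0.3709; -0.1509]  nu=[4.3533]  x^+=[0.2942, -0.3791, 0.0520]  P^+=[0.1428 0.1308 0.1603; 0.1308 1.3219 -0.0302; 0.1603 -0.0302 1.6229]
step 3: x^-=[0.1525, -0.4603, 0.1283]  P^-=[0.3041 0.3775 0.1296; 0.3775 1.5620 -0.0753; 0.1296 -0.0753 2.3509]  S=[0.4984]  K=[0.5486; 0.6503; -0.2999]  nu=[-2.1555]  x^+=[-1.0300, -1.8621, 0.7747]  P^+=[0.1541 0.1997 0.2116; 0.1997 1.3512 0.0219; 0.2116 0.0219 2.3060]
step 4: x^-=[-1.2259, -1.6062, 0.9540]  P^-=[0.3380 0.4395 0.1905; 0.4395 1.5673 0.0277; 0.1905 0.0277 3.1750]  S=[0.5256]  K=[0.5661; 0.7105; -0.3645]  nu=[-2.0039]  x^+=[-2.3604, -3.0300, 1.6843]  P^+=[0.1696 0.2280 0.2990; 0.2280 1.3020 0.1638; 0.2990 0.1638 3.1052]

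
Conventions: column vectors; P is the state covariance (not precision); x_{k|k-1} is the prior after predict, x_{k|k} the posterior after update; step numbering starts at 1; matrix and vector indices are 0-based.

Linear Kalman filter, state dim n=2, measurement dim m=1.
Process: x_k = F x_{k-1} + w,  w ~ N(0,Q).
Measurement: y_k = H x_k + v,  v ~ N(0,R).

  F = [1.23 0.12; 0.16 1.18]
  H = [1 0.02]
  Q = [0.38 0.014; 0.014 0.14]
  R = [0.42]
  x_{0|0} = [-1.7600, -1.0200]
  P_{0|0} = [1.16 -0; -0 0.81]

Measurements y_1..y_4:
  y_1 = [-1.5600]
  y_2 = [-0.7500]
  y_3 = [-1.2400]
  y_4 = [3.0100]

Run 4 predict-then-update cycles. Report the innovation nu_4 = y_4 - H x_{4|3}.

innov = [4.9233]

step 1: x^-=[-2.2872, -1.4852]  P^-=[2.1466 0.3570; 0.3570 1.2975]  S=[2.5814]  K=[0.8343; 0.1483]  nu=[0.7569]  x^+=[-1.6557, -1.3729]  P^+=[0.3497 0.0375; 0.0375 1.2407]
step 2: x^-=[-2.2012, -1.8850]  P^-=[0.9379 0.3136; 0.3136 1.8907]  S=[1.3713]  K=[0.6886; 0.2563]  nu=[1.4889]  x^+=[-1.1760, -1.5033]  P^+=[0.2878 0.0716; 0.0716 1.8006]
step 3: x^-=[-1.6269, -1.9621]  P^-=[0.8624 0.4309; 0.4309 2.6816]  S=[1.3008]  K=[0.6697; 0.3725]  nu=[0.4261]  x^+=[-1.3415, -1.8034]  P^+=[0.2791 0.1064; 0.1064 2.5011]
step 4: x^-=[-1.8665, -2.3426]  P^-=[0.8697 0.5796; 0.5796 3.6699]  S=[1.3144]  K=[0.6705; 0.4968]  nu=[4.9233]  x^+=[1.4347, 0.1034]  P^+=[0.2788 0.1418; 0.1418 3.3454]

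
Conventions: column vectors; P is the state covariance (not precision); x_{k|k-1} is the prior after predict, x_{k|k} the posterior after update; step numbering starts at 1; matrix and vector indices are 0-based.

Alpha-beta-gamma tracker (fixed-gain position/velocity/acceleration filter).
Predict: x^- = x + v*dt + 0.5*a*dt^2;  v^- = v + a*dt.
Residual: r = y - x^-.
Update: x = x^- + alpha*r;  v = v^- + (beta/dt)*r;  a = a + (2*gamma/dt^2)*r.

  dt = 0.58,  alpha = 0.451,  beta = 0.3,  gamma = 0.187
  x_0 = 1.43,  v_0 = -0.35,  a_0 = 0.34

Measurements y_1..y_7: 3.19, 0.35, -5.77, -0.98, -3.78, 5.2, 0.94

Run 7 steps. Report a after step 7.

a_post = 18.7125

step 1: x_pred=1.2842  r=1.9058  x^+=2.1437  v^+=0.8330  a^+=2.4588
step 2: x_pred=3.0404  r=-2.6904  x^+=1.8270  v^+=0.8675  a^+=-0.5323
step 3: x_pred=2.2406  r=-8.0106  x^+=-1.3722  v^+=-3.5847  a^+=-9.4383
step 4: x_pred=-5.0388  r=4.0588  x^+=-3.2083  v^+=-6.9595  a^+=-4.9259
step 5: x_pred=-8.0733  r=4.2933  x^+=-6.1370  v^+=-7.5958  a^+=-0.1527
step 6: x_pred=-10.5683  r=15.7683  x^+=-3.4568  v^+=0.4716  a^+=17.3781
step 7: x_pred=-0.2603  r=1.2003  x^+=0.2811  v^+=11.1717  a^+=18.7125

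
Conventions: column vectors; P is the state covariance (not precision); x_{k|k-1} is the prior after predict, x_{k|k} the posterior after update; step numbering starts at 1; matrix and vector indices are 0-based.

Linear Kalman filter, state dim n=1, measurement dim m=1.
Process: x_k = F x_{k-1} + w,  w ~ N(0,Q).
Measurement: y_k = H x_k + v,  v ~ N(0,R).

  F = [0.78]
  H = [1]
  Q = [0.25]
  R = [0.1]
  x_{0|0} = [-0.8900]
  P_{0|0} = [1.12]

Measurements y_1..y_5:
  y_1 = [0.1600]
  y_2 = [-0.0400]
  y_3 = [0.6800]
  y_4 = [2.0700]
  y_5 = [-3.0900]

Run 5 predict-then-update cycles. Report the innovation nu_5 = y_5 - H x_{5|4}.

innov = [-4.3740]

step 1: x^-=[-0.6942]  P^-=[0.9314]  S=[1.0314]  K=[0.9030]  nu=[0.8542]  x^+=[0.0772]  P^+=[0.0903]
step 2: x^-=[0.0602]  P^-=[0.3049]  S=[0.4049]  K=[0.7531]  nu=[-0.1002]  x^+=[-0.0153]  P^+=[0.0753]
step 3: x^-=[-0.0119]  P^-=[0.2958]  S=[0.3958]  K=[0.7474]  nu=[0.6919]  x^+=[0.5052]  P^+=[0.0747]
step 4: x^-=[0.3941]  P^-=[0.2955]  S=[0.3955]  K=[0.7471]  nu=[1.6759]  x^+=[1.6462]  P^+=[0.0747]
step 5: x^-=[1.2840]  P^-=[0.2955]  S=[0.3955]  K=[0.7471]  nu=[-4.3740]  x^+=[-1.9839]  P^+=[0.0747]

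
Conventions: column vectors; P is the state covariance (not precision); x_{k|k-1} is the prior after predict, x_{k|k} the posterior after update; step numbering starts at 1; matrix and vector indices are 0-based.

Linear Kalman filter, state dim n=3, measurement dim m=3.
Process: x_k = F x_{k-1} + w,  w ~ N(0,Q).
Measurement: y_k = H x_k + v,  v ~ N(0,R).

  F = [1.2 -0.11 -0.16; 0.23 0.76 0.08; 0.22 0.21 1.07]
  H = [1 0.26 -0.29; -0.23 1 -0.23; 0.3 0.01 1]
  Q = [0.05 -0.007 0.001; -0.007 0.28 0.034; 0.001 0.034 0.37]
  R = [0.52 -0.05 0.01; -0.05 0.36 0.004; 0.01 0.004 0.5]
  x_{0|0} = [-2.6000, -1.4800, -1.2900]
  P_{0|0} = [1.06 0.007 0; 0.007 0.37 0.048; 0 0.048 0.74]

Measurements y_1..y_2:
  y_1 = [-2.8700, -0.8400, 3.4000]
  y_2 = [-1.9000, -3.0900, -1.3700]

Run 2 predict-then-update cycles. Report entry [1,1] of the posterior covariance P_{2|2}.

P_post[1,1] = 0.1977

step 1: x^-=[-2.7508, -1.8260, -2.2631]  P^-=[1.5997 0.2451 0.1399; 0.2451 0.5628 0.2514; 0.1399 0.2514 1.3071]  S=[2.2760 -0.0647 0.3263; -0.0647 0.8630 -0.1194; 0.3263 -0.1194 2.0416]  K=[0.6829 -0.1021 0.1897; 0.1308 0.5537 0.1734; -0.1755 -0.0121 0.6894]  nu=[-0.3007, -0.1672, 6.5066]  x^+=[-1.7048, -0.8298, 2.2771]  P^+=[0.3576 0.0107 -0.0061; 0.0107 0.2154 0.0849; -0.0061 0.0849 0.3439]
step 2: x^-=[-2.3189, -0.8406, 1.8872]  P^-=[0.5788 0.0673 0.0135; 0.0673 0.4394 0.1870; 0.0135 0.1870 0.8267]  S=[1.1970 -0.0181 0.0114; -0.0181 0.7582 -0.0191; 0.0114 -0.0191 1.3911]  K=[0.4925 -0.0759 0.1300; 0.1126 0.5090 0.1582; -0.1540 0.0032 0.5999]  nu=[1.1847, -2.3487, -2.5532]  x^+=[-1.8889, -2.3067, 0.1656]  P^+=[0.2574 0.0060 -0.0077; 0.0060 0.1977 0.0785; -0.0077 0.0785 0.2999]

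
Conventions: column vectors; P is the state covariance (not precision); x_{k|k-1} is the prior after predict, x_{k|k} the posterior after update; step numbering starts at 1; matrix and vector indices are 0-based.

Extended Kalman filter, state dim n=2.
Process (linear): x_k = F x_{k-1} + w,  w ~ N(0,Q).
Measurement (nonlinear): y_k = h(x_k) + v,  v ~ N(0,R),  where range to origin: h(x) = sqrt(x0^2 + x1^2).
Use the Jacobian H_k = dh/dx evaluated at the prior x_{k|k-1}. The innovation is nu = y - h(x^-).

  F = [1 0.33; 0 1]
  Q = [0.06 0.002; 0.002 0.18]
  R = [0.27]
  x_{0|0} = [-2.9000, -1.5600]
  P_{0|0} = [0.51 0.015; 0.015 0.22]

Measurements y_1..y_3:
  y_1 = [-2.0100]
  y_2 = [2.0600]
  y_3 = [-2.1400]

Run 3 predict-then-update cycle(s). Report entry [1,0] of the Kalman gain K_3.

step 1: x^-=[-3.4148, -1.5600]  P^-=[0.6039 0.0896; 0.0896 0.4000]  H_jac=[-0.9096 -0.4155]  S=[0.9064]  K=[-0.6471; -0.2733]  nu=[-5.7643]  x^+=[0.3150, 0.0153]  P^+=[0.2244 -0.0707; -0.0707 0.3323]
step 2: x^-=[0.3201, 0.0153]  P^-=[0.2739 0.0410; 0.0410 0.5123]  H_jac=[0.9989 0.0478]  S=[0.5484]  K=[0.5025; 0.1193]  nu=[1.7395]  x^+=[1.1942, 0.2229]  P^+=[0.1354 0.0081; 0.0081 0.5045]
step 3: x^-=[1.2678, 0.2229]  P^-=[0.2557 0.1766; 0.1766 0.6845]  H_jac=[0.9849 0.1732]  S=[0.5988]  K=[0.4717; 0.4884]  nu=[-3.4272]  x^+=[-0.3487, -1.4509]  P^+=[0.1225 0.0386; 0.0386 0.5417]

K[1,0] = 0.4884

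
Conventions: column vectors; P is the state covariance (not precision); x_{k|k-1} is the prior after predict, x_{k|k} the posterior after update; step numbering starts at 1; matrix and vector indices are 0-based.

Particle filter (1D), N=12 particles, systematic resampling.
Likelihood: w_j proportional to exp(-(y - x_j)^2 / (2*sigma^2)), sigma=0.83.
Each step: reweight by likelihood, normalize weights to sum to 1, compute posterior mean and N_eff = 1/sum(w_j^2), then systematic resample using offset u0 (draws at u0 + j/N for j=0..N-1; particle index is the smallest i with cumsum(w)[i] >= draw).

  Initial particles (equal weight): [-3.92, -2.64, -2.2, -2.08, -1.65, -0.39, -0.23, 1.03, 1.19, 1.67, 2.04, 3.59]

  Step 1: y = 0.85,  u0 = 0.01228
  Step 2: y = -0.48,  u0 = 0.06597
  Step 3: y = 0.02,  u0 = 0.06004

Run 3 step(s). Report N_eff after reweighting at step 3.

N_eff = 10.7007

step 1: w=[0.0000, 0.0000, 0.0003, 0.0005, 0.0029, 0.0899, 0.1177, 0.2681, 0.2524, 0.1685, 0.0982, 0.0012]  mean=0.9937  Neff=5.1118  idx=[5, 6, 6, 7, 7, 7, 8, 8, 8, 9, 9, 10]
step 2: w=[0.2514, 0.2416, 0.2416, 0.0483, 0.0483, 0.0483, 0.0334, 0.0334, 0.0334, 0.0088, 0.0088, 0.0025]  mean=0.0940  Neff=5.2499  idx=[0, 0, 0, 1, 1, 1, 2, 2, 2, 4, 6, 9]
step 3: w=[0.0944, 0.0944, 0.0944, 0.1019, 0.1019, 0.1019, 0.1019, 0.1019, 0.1019, 0.0509, 0.0395, 0.0148]  mean=-0.1270  Neff=10.7007  idx=[0, 1, 2, 3, 4, 4, 5, 6, 7, 8, 8, 10]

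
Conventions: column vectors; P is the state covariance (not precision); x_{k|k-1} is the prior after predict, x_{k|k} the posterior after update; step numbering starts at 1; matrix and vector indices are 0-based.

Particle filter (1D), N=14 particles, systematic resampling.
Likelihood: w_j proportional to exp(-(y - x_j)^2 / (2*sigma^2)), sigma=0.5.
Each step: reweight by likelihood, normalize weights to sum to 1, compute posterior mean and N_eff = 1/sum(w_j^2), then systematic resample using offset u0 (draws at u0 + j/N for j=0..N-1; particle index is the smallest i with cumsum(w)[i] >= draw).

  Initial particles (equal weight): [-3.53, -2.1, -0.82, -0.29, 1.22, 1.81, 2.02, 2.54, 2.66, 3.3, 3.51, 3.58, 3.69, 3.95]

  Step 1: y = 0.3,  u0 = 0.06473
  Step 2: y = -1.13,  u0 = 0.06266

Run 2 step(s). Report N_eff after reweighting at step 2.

step 1: w=[0.0000, 0.0000, 0.1047, 0.6415, 0.2368, 0.0135, 0.0035, 0.0001, 0.0000, 0.0000, 0.0000, 0.0000, 0.0000, 0.0000]  mean=0.0485  Neff=2.0889  idx=[2, 3, 3, 3, 3, 3, 3, 3, 3, 3, 4, 4, 4, 5]
step 2: w=[0.2732, 0.0807, 0.0807, 0.0807, 0.0807, 0.0807, 0.0807, 0.0807, 0.0807, 0.0807, 0.0000, 0.0000, 0.0000, 0.0000]  mean=-0.4348  Neff=7.4994  idx=[0, 0, 0, 1, 1, 2, 3, 4, 5, 6, 7, 8, 9, 9]

N_eff = 7.4994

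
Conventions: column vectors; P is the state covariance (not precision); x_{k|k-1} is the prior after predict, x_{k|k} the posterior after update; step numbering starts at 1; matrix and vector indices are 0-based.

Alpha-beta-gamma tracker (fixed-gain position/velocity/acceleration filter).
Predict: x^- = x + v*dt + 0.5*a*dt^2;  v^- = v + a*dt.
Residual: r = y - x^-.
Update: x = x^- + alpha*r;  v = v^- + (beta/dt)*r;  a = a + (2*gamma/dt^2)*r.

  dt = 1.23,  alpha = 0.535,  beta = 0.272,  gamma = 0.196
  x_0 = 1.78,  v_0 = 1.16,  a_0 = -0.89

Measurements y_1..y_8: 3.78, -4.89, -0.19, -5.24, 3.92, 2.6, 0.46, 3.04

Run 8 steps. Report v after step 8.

step 1: x_pred=2.5336  r=1.2464  x^+=3.2004  v^+=0.3409  a^+=-0.5670
step 2: x_pred=3.1908  r=-8.0808  x^+=-1.1324  v^+=-2.1435  a^+=-2.6608
step 3: x_pred=-5.7817  r=5.5917  x^+=-2.7901  v^+=-4.1798  a^+=-1.2120
step 4: x_pred=-8.8481  r=3.6081  x^+=-6.9178  v^+=-4.8726  a^+=-0.2771
step 5: x_pred=-13.1207  r=17.0407  x^+=-4.0039  v^+=-1.4451  a^+=4.1382
step 6: x_pred=-2.6511  r=5.2511  x^+=0.1582  v^+=4.8061  a^+=5.4988
step 7: x_pred=10.2293  r=-9.7693  x^+=5.0027  v^+=9.4093  a^+=2.9675
step 8: x_pred=18.8209  r=-15.7809  x^+=10.3781  v^+=9.5695  a^+=-1.1214

v_post = 9.5695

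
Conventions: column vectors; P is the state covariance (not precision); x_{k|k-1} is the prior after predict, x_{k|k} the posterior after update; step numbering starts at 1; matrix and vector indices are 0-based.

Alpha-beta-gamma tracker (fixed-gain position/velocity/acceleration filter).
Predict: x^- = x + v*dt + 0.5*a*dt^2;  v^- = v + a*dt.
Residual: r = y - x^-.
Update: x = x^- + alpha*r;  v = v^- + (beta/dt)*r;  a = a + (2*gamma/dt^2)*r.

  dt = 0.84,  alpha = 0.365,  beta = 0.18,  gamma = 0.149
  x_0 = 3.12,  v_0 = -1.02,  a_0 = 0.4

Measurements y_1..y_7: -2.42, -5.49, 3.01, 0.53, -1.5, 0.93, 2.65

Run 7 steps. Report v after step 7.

step 1: x_pred=2.4043  r=-4.8243  x^+=0.6434  v^+=-1.7178  a^+=-1.6375
step 2: x_pred=-1.3772  r=-4.1128  x^+=-2.8784  v^+=-3.9746  a^+=-3.3745
step 3: x_pred=-7.4075  r=10.4175  x^+=-3.6051  v^+=-4.5768  a^+=1.0252
step 4: x_pred=-7.0879  r=7.6179  x^+=-4.3074  v^+=-2.0832  a^+=4.2426
step 5: x_pred=-4.5605  r=3.0605  x^+=-3.4434  v^+=2.1364  a^+=5.5351
step 6: x_pred=0.3039  r=0.6261  x^+=0.5324  v^+=6.9200  a^+=5.7995
step 7: x_pred=8.3914  r=-5.7414  x^+=6.2958  v^+=10.5614  a^+=3.3748

v_post = 10.5614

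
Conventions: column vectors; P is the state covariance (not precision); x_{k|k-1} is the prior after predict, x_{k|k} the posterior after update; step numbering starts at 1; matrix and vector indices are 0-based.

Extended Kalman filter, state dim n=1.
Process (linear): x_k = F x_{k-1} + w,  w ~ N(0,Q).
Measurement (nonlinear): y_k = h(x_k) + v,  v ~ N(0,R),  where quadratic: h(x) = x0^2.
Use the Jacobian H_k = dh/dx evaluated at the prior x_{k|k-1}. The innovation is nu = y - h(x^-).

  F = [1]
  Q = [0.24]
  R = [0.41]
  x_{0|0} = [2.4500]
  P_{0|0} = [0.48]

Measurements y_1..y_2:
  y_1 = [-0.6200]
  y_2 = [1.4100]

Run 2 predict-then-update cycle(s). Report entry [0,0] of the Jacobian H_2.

H_jac[0,0] = 2.2596

step 1: x^-=[2.4500]  P^-=[0.7200]  H_jac=[4.9000]  S=[17.6972]  K=[0.1994]  nu=[-6.6225]  x^+=[1.1298]  P^+=[0.0167]
step 2: x^-=[1.1298]  P^-=[0.2567]  H_jac=[2.2596]  S=[1.7205]  K=[0.3371]  nu=[0.1336]  x^+=[1.1748]  P^+=[0.0612]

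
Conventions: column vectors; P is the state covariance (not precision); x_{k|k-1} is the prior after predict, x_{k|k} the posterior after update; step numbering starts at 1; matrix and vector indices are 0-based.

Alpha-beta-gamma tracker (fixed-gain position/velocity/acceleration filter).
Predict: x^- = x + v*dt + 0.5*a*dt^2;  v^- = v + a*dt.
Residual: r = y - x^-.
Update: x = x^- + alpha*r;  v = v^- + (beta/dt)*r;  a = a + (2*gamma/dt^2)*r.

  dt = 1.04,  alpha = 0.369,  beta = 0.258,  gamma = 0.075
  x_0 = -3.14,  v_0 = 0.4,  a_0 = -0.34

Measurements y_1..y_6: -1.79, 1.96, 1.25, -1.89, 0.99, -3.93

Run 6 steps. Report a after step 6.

step 1: x_pred=-2.9079  r=1.1179  x^+=-2.4954  v^+=0.3237  a^+=-0.1850
step 2: x_pred=-2.2587  r=4.2187  x^+=-0.7020  v^+=1.1779  a^+=0.4001
step 3: x_pred=0.7394  r=0.5106  x^+=0.9278  v^+=1.7207  a^+=0.4709
step 4: x_pred=2.9720  r=-4.8620  x^+=1.1779  v^+=1.0043  a^+=-0.2034
step 5: x_pred=2.1124  r=-1.1224  x^+=1.6982  v^+=0.5144  a^+=-0.3590
step 6: x_pred=2.0390  r=-5.9690  x^+=-0.1636  v^+=-1.3398  a^+=-1.1868

a_post = -1.1868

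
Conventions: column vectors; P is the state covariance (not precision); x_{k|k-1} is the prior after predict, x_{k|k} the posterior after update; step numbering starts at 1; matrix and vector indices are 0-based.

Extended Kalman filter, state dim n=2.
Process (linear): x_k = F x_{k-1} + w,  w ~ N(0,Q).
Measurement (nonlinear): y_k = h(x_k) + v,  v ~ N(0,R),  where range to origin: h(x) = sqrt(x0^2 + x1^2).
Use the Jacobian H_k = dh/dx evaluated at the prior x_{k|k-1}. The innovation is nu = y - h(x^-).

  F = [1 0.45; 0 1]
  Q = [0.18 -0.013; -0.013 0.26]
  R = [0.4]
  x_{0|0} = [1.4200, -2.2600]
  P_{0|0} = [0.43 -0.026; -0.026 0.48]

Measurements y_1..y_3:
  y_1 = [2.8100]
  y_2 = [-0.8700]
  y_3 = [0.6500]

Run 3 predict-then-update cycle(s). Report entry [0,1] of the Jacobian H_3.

H_jac[0,1] = -0.7389

step 1: x^-=[0.4030, -2.2600]  P^-=[0.6838 0.1770; 0.1770 0.7400]  H_jac=[0.1755 -0.9845]  S=[1.0771]  K=[-0.0503; -0.6475]  nu=[0.5143]  x^+=[0.3771, -2.5931]  P^+=[0.6811 0.1419; 0.1419 0.2884]
step 2: x^-=[-0.7898, -2.5931]  P^-=[1.0472 0.2587; 0.2587 0.5484]  H_jac=[-0.2914 -0.9566]  S=[1.1349]  K=[-0.4869; -0.5286]  nu=[-3.5807]  x^+=[0.9535, -0.7002]  P^+=[0.7782 -0.0334; -0.0334 0.2312]
step 3: x^-=[0.6384, -0.7002]  P^-=[0.9749 0.0576; 0.0576 0.4912]  H_jac=[0.6738 -0.7389]  S=[1.0534]  K=[0.5831; -0.3077]  nu=[-0.2975]  x^+=[0.4649, -0.6086]  P^+=[0.6167 0.2467; 0.2467 0.3915]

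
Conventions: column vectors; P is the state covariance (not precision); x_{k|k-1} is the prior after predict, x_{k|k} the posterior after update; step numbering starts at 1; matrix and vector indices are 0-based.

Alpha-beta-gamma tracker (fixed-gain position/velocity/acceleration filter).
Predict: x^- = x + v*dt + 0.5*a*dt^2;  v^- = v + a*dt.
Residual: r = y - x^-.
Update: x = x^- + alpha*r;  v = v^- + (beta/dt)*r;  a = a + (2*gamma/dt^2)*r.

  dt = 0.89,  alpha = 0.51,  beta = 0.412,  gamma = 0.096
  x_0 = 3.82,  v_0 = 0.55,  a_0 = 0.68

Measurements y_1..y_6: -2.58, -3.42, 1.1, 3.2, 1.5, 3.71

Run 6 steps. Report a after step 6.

step 1: x_pred=4.5788  r=-7.1588  x^+=0.9278  v^+=-2.1588  a^+=-1.0553
step 2: x_pred=-1.4114  r=-2.0086  x^+=-2.4358  v^+=-4.0278  a^+=-1.5421
step 3: x_pred=-6.6313  r=7.7313  x^+=-2.6883  v^+=-1.8213  a^+=0.3319
step 4: x_pred=-4.1778  r=7.3778  x^+=-0.4151  v^+=1.8894  a^+=2.1202
step 5: x_pred=2.1062  r=-0.6062  x^+=1.7970  v^+=3.4958  a^+=1.9733
step 6: x_pred=5.6898  r=-1.9798  x^+=4.6801  v^+=4.3355  a^+=1.4934

a_post = 1.4934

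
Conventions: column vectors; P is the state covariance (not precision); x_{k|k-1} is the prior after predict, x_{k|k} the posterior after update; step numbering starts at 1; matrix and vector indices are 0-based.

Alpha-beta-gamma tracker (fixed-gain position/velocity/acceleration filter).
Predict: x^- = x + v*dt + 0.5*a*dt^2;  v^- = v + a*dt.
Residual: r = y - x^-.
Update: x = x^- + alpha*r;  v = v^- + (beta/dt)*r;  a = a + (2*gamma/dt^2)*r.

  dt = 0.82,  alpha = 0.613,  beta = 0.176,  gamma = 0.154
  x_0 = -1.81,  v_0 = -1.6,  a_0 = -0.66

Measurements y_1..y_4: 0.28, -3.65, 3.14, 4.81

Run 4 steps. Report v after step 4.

v_post = 3.9838

step 1: x_pred=-3.3439  r=3.6239  x^+=-1.1224  v^+=-1.3634  a^+=1.0000
step 2: x_pred=-1.9042  r=-1.7458  x^+=-2.9744  v^+=-0.9181  a^+=0.2003
step 3: x_pred=-3.6599  r=6.7999  x^+=0.5084  v^+=0.7056  a^+=3.3151
step 4: x_pred=2.2016  r=2.6084  x^+=3.8005  v^+=3.9838  a^+=4.5099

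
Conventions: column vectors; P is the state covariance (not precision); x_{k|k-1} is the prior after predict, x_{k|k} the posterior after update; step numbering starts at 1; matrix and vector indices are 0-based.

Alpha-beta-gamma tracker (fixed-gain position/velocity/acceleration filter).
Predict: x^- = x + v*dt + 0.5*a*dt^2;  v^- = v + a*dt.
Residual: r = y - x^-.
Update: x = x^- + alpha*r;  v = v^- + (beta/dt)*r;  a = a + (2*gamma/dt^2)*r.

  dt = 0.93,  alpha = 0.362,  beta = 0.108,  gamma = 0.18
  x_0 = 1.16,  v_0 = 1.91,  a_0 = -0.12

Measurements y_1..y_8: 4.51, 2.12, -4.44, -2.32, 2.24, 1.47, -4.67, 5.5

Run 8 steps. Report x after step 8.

step 1: x_pred=2.8844  r=1.6256  x^+=3.4729  v^+=1.9872  a^+=0.5566
step 2: x_pred=5.5617  r=-3.4417  x^+=4.3158  v^+=2.1052  a^+=-0.8759
step 3: x_pred=5.8948  r=-10.3348  x^+=2.1536  v^+=0.0904  a^+=-5.1776
step 4: x_pred=-0.0014  r=-2.3186  x^+=-0.8407  v^+=-4.9940  a^+=-6.1427
step 5: x_pred=-8.1416  r=10.3816  x^+=-4.3834  v^+=-9.5011  a^+=-1.8215
step 6: x_pred=-14.0072  r=15.4772  x^+=-8.4044  v^+=-9.3978  a^+=4.6206
step 7: x_pred=-15.1462  r=10.4762  x^+=-11.3538  v^+=-3.8840  a^+=8.9811
step 8: x_pred=-11.0821  r=16.5821  x^+=-5.0794  v^+=6.3941  a^+=15.8831

x_post = -5.0794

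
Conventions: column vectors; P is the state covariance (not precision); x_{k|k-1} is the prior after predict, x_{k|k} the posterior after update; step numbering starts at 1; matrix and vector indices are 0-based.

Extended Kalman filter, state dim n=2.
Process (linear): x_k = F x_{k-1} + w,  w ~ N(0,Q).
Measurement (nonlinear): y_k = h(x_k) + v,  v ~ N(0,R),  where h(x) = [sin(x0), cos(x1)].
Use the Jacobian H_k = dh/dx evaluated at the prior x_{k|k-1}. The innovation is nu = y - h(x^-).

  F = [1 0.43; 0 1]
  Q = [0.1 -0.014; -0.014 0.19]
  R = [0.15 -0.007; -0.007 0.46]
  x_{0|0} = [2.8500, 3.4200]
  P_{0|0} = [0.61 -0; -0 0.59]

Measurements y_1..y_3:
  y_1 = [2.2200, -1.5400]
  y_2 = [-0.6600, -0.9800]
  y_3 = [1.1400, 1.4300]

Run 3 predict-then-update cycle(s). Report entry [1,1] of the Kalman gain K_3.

K[1,1] = -0.3957

step 1: x^-=[4.3206, 3.4200]  P^-=[0.8191 0.2397; 0.2397 0.7800]  H_jac=[-0.3818 0.0000; 0.0000 0.2748]  S=[0.2694 -0.0322; -0.0322 0.5189]  K=[-1.1542 0.0554; -0.2926 0.3950]  nu=[3.1442, -0.5785]  x^+=[0.6594, 2.2716]  P^+=[0.4544 0.1222; 0.1222 0.6686]
step 2: x^-=[1.6361, 2.2716]  P^-=[0.7831 0.3957; 0.3957 0.8586]  H_jac=[-0.0653 0.0000; 0.0000 -0.7643]  S=[0.1533 0.0127; 0.0127 0.9616]  K=[-0.3077 -0.3104; -0.1119 -0.6810]  nu=[-1.6579, -0.3352]  x^+=[2.2502, 2.6853]  P^+=[0.6735 0.1840; 0.1840 0.4088]
step 3: x^-=[3.4049, 2.6853]  P^-=[1.0073 0.3458; 0.3458 0.5988]  H_jac=[-0.9655 0.0000; 0.0000 -0.4406]  S=[1.0891 0.1401; 0.1401 0.5763]  K=[-0.8868 -0.0488; -0.2556 -0.3957]  nu=[1.4003, 2.3277]  x^+=[2.0496, 1.4062]  P^+=[0.1374 0.0368; 0.0368 0.4090]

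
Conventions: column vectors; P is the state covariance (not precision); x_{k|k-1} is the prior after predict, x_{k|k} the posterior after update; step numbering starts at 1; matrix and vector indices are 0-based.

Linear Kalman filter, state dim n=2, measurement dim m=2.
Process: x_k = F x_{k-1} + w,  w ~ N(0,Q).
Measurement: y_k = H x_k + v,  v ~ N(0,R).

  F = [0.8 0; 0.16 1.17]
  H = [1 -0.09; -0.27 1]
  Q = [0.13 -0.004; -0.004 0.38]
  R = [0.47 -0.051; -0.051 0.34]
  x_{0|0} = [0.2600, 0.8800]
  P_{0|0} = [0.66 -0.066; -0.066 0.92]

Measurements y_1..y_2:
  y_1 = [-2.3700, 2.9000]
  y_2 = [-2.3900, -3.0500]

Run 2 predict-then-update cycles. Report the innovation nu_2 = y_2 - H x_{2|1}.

innov = [-1.2917, -5.7972]

step 1: x^-=[0.2080, 1.0712]  P^-=[0.5524 0.0187; 0.0187 1.6316]  S=[1.0322 -0.3278; -0.3278 2.0017]  K=[0.5410 0.0234; 0.1413 0.8357]  nu=[-2.4816, 1.8850]  x^+=[-1.0903, 2.2959]  P^+=[0.2575 0.0499; 0.0499 0.2904]
step 2: x^-=[-0.8722, 2.5117]  P^-=[0.2948 0.0757; 0.0757 0.8028]  S=[0.7577 -0.1253; -0.1253 1.1234]  K=[0.3867 0.0397; 0.1220 0.7100]  nu=[-1.2917, -5.7972]  x^+=[-1.6016, -1.7620]  P^+=[0.1836 0.0433; 0.0433 0.2469]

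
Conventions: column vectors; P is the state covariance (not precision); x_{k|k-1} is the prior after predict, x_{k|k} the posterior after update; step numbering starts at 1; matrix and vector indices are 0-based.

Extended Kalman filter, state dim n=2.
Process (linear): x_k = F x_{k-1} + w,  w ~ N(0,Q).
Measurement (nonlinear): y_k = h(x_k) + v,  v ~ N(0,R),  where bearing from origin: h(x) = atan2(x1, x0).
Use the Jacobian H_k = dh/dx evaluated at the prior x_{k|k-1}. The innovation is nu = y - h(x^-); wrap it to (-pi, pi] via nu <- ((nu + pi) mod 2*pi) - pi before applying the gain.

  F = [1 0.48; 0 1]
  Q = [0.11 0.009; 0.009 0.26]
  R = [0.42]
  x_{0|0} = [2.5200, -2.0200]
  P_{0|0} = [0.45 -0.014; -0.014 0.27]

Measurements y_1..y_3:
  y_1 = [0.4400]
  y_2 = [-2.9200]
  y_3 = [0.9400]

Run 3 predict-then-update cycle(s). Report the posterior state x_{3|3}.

step 1: x^-=[1.5504, -2.0200]  P^-=[0.6088 0.1246; 0.1246 0.5300]  H_jac=[0.3115 0.2391]  S=[0.5279]  K=[0.4157; 0.3136]  nu=[1.3562]  x^+=[2.1141, -1.5948]  P^+=[0.5176 0.0558; 0.0558 0.4781]
step 2: x^-=[1.3486, -1.5948]  P^-=[0.7913 0.2943; 0.2943 0.7381]  H_jac=[0.3656 0.3092]  S=[0.6628]  K=[0.5737; 0.5066]  nu=[-2.0512]  x^+=[0.1719, -2.6338]  P^+=[0.5731 0.1016; 0.1016 0.5680]
step 3: x^-=[-1.0924, -2.6338]  P^-=[0.9115 0.3833; 0.3833 0.8280]  H_jac=[0.3239 -0.1344]  S=[0.4972]  K=[0.4903; 0.0260]  nu=[2.9040]  x^+=[0.3314, -2.5584]  P^+=[0.7920 0.3769; 0.3769 0.8277]

x_post = [0.3314, -2.5584]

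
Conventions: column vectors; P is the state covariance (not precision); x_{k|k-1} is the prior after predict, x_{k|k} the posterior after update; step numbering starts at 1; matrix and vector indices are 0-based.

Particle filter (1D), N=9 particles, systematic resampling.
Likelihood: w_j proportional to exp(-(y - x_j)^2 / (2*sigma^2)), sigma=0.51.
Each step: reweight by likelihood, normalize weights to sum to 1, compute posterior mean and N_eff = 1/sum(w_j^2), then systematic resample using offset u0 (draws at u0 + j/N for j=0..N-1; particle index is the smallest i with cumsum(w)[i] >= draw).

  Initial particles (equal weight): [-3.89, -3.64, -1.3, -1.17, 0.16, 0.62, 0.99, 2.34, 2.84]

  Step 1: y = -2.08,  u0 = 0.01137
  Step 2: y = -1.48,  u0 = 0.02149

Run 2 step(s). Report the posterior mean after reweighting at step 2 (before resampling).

step 1: w=[0.0035, 0.0177, 0.5912, 0.3875, 0.0001, 0.0000, 0.0000, 0.0000, 0.0000]  mean=-1.2999  Neff=2.0001  idx=[1, 2, 2, 2, 2, 2, 3, 3, 3]
step 2: w=[0.0000, 0.1306, 0.1306, 0.1306, 0.1306, 0.1306, 0.1156, 0.1156, 0.1156]  mean=-1.2550  Neff=7.9732  idx=[1, 2, 2, 3, 4, 5, 6, 7, 8]

post_mean = -1.2550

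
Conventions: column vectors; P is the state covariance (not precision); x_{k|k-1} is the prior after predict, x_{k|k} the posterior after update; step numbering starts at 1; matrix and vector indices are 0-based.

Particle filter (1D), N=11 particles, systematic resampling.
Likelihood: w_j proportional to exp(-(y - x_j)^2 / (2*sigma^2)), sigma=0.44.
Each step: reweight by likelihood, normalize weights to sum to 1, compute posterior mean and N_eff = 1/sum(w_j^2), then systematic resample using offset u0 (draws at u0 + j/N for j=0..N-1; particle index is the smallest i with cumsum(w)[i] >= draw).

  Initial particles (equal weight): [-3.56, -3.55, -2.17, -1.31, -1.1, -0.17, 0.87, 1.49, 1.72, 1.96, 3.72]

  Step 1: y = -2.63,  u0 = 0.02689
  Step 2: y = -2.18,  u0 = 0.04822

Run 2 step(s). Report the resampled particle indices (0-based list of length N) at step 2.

step 1: w=[0.1319, 0.1384, 0.7131, 0.0137, 0.0029, 0.0000, 0.0000, 0.0000, 0.0000, 0.0000, 0.0000]  mean=-2.5295  Neff=1.8341  idx=[0, 0, 1, 2, 2, 2, 2, 2, 2, 2, 2]
step 2: w=[0.0009, 0.0009, 0.0010, 0.1246, 0.1246, 0.1246, 0.1246, 0.1246, 0.1246, 0.1246, 0.1246]  mean=-2.1739  Neff=8.0448  idx=[3, 4, 4, 5, 6, 7, 7, 8, 9, 9, 10]

resampled_idx = [3, 4, 4, 5, 6, 7, 7, 8, 9, 9, 10]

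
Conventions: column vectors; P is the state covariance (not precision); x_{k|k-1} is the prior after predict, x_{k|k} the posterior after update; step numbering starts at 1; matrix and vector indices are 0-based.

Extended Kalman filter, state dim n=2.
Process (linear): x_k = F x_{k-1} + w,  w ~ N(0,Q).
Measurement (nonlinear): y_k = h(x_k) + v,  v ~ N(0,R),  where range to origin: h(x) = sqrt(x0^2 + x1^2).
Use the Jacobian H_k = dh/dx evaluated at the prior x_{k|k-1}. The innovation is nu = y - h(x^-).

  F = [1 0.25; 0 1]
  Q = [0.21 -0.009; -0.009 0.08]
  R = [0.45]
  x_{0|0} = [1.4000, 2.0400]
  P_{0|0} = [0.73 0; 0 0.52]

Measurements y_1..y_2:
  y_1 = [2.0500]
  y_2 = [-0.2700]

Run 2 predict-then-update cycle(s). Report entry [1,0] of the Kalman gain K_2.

step 1: x^-=[1.9100, 2.0400]  P^-=[0.9725 0.1210; 0.1210 0.6000]  H_jac=[0.6835 0.7300]  S=[1.3447]  K=[0.5600; 0.3872]  nu=[-0.7446]  x^+=[1.4931, 1.7517]  P^+=[0.5509 -0.1706; -0.1706 0.3984]
step 2: x^-=[1.9310, 1.7517]  P^-=[0.7005 -0.0800; -0.0800 0.4784]  H_jac=[0.7407 0.6719]  S=[0.9706]  K=[0.4792; 0.2701]  nu=[-2.8771]  x^+=[0.5524, 0.9745]  P^+=[0.4776 -0.2056; -0.2056 0.4076]

K[1,0] = 0.2701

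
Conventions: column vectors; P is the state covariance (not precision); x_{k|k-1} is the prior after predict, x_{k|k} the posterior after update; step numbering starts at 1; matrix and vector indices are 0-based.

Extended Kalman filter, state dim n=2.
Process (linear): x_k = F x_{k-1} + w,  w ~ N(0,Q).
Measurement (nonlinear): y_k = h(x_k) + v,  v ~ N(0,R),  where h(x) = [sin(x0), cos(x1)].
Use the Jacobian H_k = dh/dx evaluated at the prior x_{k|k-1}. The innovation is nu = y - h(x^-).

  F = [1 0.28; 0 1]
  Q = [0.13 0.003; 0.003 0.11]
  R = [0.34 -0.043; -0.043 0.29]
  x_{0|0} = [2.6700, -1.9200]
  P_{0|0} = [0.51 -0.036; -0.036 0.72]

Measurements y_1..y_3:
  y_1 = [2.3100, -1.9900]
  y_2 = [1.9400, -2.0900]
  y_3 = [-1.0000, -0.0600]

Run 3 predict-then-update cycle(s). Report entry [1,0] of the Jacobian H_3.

step 1: x^-=[2.1324, -1.9200]  P^-=[0.6763 0.1686; 0.1686 0.8300]  H_jac=[-0.5325 0.0000; 0.0000 0.9396]  S=[0.5318 -0.1274; -0.1274 1.0228]  K=[-0.6598 0.0727; 0.0142 0.7643]  nu=[1.4636, -1.6479]  x^+=[1.0469, -3.1586]  P^+=[0.4271 0.0526; 0.0526 0.2352]
step 2: x^-=[0.1624, -3.1586]  P^-=[0.6050 0.1215; 0.1215 0.3452]  H_jac=[0.9868 0.0000; 0.0000 -0.0170]  S=[0.9292 -0.0450; -0.0450 0.2901]  K=[0.6471 0.0933; 0.1290 -0.0002]  nu=[1.7783, -1.0901]  x^+=[1.2114, -2.9289]  P^+=[0.2189 0.0445; 0.0445 0.3298]
step 3: x^-=[0.3913, -2.9289]  P^-=[0.3996 0.1398; 0.1398 0.4398]  H_jac=[0.9244 0.0000; 0.0000 0.2111]  S=[0.6815 -0.0157; -0.0157 0.3096]  K=[0.5449 0.1230; 0.1968 0.3098]  nu=[-1.3814, 0.9175]  x^+=[-0.2486, -2.9165]  P^+=[0.1947 0.0580; 0.0580 0.3856]

H_jac[1,0] = 0.0000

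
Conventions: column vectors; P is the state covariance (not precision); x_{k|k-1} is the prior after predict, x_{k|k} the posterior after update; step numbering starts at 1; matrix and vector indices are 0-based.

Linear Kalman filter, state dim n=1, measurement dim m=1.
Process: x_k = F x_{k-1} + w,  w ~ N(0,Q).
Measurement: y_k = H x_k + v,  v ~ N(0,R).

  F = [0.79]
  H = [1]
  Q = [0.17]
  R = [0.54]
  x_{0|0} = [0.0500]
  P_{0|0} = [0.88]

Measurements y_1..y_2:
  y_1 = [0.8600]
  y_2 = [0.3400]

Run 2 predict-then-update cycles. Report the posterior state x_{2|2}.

x_post = [0.3768]

step 1: x^-=[0.0395]  P^-=[0.7192]  S=[1.2592]  K=[0.5712]  nu=[0.8205]  x^+=[0.5081]  P^+=[0.3084]
step 2: x^-=[0.4014]  P^-=[0.3625]  S=[0.9025]  K=[0.4017]  nu=[-0.0614]  x^+=[0.3768]  P^+=[0.2169]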